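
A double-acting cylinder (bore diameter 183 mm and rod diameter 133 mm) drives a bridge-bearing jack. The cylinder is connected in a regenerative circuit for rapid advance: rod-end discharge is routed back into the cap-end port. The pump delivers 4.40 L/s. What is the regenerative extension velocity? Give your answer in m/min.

v ≈ 19.0 m/min

In regeneration the rod-end outflow joins the pump flow into the cap end, so the net volume the pump must supply per unit advance equals the rod cross-section area.
Rod cross-section A_rod = π/4 × (133 mm)² = 13890 mm^2
v = Q_pump / A_rod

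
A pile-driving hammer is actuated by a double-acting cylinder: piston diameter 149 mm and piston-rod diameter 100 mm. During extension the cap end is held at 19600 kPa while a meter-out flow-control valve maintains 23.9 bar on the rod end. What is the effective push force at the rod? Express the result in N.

Cap-side area A_cap = π/4 × (149 mm)² = 17440 mm^2
Rod-side annular area A_ann = π/4 × (149² − 100²) = 9583 mm^2
Net thrust = P_cap·A_cap − P_rod·A_ann = 3.418e5 N − 22900 N

F ≈ 3.19e5 N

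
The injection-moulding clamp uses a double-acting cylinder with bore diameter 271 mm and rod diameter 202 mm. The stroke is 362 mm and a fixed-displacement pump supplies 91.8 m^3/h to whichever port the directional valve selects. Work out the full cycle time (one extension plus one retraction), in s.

Cap-side area A_cap = π/4 × (271 mm)² = 57680 mm^2
Rod-side annular area A_ann = π/4 × (271² − 202²) = 25630 mm^2
t_ext = A_cap·L/Q = 0.8188 s
t_ret = A_ann·L/Q = 0.3639 s
t_cycle = t_ext + t_ret

t ≈ 1.18 s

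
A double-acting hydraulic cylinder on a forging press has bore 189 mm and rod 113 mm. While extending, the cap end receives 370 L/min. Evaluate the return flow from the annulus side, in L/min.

Cap-side area A_cap = π/4 × (189 mm)² = 28060 mm^2
Rod-side annular area A_ann = π/4 × (189² − 113²) = 18030 mm^2
Piston speed v = Q_in/A_cap; rod-end outflow Q_out = v × A_ann = Q_in × A_ann/A_cap.

Q_out ≈ 238 L/min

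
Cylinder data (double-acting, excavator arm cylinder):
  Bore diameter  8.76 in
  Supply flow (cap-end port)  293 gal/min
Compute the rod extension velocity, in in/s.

Cap-side area A_cap = π/4 × (8.76 in)² = 60.27 in^2
v = Q / A

v ≈ 18.7 in/s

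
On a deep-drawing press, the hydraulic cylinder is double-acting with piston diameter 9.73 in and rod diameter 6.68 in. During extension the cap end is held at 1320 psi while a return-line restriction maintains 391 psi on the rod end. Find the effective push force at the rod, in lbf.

Cap-side area A_cap = π/4 × (9.73 in)² = 74.36 in^2
Rod-side annular area A_ann = π/4 × (9.73² − 6.68²) = 39.31 in^2
Net thrust = P_cap·A_cap − P_rod·A_ann = 98150 lbf − 15370 lbf

F ≈ 82800 lbf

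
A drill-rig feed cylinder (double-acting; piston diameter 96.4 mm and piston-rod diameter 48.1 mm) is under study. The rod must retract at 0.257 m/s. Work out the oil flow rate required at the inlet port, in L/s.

Q ≈ 1.41 L/s

Rod-side annular area A_ann = π/4 × (96.4² − 48.1²) = 5482 mm^2
Q = A × v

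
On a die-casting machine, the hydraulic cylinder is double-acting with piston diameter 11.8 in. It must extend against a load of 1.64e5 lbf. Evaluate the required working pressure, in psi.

Cap-side area A_cap = π/4 × (11.8 in)² = 109.4 in^2
P = F / A = 1.64e5 lbf / A

P ≈ 1500 psi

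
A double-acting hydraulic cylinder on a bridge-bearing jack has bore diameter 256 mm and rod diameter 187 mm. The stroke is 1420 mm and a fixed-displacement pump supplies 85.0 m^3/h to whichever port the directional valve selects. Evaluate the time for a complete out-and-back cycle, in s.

t ≈ 4.54 s

Cap-side area A_cap = π/4 × (256 mm)² = 51470 mm^2
Rod-side annular area A_ann = π/4 × (256² − 187²) = 24010 mm^2
t_ext = A_cap·L/Q = 3.096 s
t_ret = A_ann·L/Q = 1.444 s
t_cycle = t_ext + t_ret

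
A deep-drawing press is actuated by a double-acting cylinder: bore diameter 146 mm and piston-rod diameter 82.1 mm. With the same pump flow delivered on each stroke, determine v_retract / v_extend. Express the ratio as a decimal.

Cap-side area A_cap = π/4 × (146 mm)² = 16740 mm^2
Rod-side annular area A_ann = π/4 × (146² − 82.1²) = 11450 mm^2
For equal Q, v ∝ 1/A, so v_ret/v_ext = A_cap/A_ann.

v_ret/v_ext ≈ 1.46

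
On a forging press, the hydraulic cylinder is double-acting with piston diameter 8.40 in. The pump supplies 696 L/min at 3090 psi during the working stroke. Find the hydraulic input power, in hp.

W ≈ 331 hp

Hydraulic power = P × Q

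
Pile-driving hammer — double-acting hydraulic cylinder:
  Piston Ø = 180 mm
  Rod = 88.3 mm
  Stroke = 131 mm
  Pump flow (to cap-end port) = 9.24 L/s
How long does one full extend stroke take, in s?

Cap-side area A_cap = π/4 × (180 mm)² = 25450 mm^2
Swept volume V = A × L; t = V / Q = A·L / Q

t ≈ 0.361 s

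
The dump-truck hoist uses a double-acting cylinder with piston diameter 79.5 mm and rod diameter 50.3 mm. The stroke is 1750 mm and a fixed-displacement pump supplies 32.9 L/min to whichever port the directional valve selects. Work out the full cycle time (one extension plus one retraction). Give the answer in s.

Cap-side area A_cap = π/4 × (79.5 mm)² = 4964 mm^2
Rod-side annular area A_ann = π/4 × (79.5² − 50.3²) = 2977 mm^2
t_ext = A_cap·L/Q = 15.84 s
t_ret = A_ann·L/Q = 9.500 s
t_cycle = t_ext + t_ret

t ≈ 25.3 s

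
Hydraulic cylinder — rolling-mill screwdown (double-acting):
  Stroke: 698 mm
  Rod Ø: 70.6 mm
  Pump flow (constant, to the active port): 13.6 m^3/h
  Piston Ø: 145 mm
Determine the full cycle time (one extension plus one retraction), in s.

Cap-side area A_cap = π/4 × (145 mm)² = 16510 mm^2
Rod-side annular area A_ann = π/4 × (145² − 70.6²) = 12600 mm^2
t_ext = A_cap·L/Q = 3.051 s
t_ret = A_ann·L/Q = 2.328 s
t_cycle = t_ext + t_ret

t ≈ 5.38 s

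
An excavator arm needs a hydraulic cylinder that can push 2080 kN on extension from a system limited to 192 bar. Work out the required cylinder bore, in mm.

Extension force acts on the full piston face: F = P × (π/4)D².
D = √(4F / (πP)) = √(4 × 2080 kN / (π × 192 bar))

D ≈ 371 mm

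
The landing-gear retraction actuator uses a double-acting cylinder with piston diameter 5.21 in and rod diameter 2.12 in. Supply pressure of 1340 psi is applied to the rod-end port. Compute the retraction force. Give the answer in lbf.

Rod-side annular area A_ann = π/4 × (5.21² − 2.12²) = 17.79 in^2
On retraction the pressure acts on the annular area (bore minus rod).
F = P × A_ann

F ≈ 23800 lbf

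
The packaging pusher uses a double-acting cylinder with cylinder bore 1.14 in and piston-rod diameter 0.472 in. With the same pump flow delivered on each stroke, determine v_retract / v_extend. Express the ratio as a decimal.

v_ret/v_ext ≈ 1.21

Cap-side area A_cap = π/4 × (1.14 in)² = 1.021 in^2
Rod-side annular area A_ann = π/4 × (1.14² − 0.472²) = 0.8457 in^2
For equal Q, v ∝ 1/A, so v_ret/v_ext = A_cap/A_ann.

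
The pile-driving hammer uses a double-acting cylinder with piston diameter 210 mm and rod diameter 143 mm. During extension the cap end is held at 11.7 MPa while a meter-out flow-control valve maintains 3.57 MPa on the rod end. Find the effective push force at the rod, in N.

F ≈ 3.39e5 N

Cap-side area A_cap = π/4 × (210 mm)² = 34640 mm^2
Rod-side annular area A_ann = π/4 × (210² − 143²) = 18580 mm^2
Net thrust = P_cap·A_cap − P_rod·A_ann = 4.052e5 N − 66310 N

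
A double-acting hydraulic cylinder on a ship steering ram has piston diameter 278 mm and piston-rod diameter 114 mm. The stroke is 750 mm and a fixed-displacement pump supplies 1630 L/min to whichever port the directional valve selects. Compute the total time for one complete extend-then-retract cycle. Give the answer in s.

Cap-side area A_cap = π/4 × (278 mm)² = 60700 mm^2
Rod-side annular area A_ann = π/4 × (278² − 114²) = 50490 mm^2
t_ext = A_cap·L/Q = 1.676 s
t_ret = A_ann·L/Q = 1.394 s
t_cycle = t_ext + t_ret

t ≈ 3.07 s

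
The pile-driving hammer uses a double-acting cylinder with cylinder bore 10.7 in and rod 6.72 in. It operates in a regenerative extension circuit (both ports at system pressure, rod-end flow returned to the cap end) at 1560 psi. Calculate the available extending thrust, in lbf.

F ≈ 55300 lbf

With equal pressure on both faces, forces on the annular region cancel; the net push is pressure × rod cross-section.
Rod cross-section A_rod = π/4 × (6.72 in)² = 35.47 in^2
F = P × A_rod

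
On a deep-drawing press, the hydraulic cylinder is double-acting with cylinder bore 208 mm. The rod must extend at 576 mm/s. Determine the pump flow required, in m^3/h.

Q ≈ 70.5 m^3/h

Cap-side area A_cap = π/4 × (208 mm)² = 33980 mm^2
Q = A × v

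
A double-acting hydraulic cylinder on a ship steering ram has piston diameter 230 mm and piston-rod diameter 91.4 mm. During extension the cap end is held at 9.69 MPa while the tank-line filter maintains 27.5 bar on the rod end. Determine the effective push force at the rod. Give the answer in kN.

F ≈ 306 kN

Cap-side area A_cap = π/4 × (230 mm)² = 41550 mm^2
Rod-side annular area A_ann = π/4 × (230² − 91.4²) = 34990 mm^2
Net thrust = P_cap·A_cap − P_rod·A_ann = 402.6 kN − 96.21 kN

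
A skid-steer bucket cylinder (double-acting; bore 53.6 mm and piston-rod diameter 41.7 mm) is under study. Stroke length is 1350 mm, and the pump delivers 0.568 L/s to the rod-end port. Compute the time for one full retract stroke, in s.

t ≈ 2.12 s

Rod-side annular area A_ann = π/4 × (53.6² − 41.7²) = 890.7 mm^2
Swept volume V = A × L; t = V / Q = A·L / Q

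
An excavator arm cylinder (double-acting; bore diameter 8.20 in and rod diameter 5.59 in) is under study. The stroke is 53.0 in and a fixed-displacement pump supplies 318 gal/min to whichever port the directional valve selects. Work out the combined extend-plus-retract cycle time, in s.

t ≈ 3.51 s

Cap-side area A_cap = π/4 × (8.20 in)² = 52.81 in^2
Rod-side annular area A_ann = π/4 × (8.20² − 5.59²) = 28.27 in^2
t_ext = A_cap·L/Q = 2.286 s
t_ret = A_ann·L/Q = 1.224 s
t_cycle = t_ext + t_ret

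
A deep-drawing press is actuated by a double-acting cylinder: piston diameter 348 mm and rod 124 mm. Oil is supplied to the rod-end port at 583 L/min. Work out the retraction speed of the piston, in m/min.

v ≈ 7.02 m/min

Rod-side annular area A_ann = π/4 × (348² − 124²) = 83040 mm^2
Flow into the rod-end port fills the annular volume.
v = Q / A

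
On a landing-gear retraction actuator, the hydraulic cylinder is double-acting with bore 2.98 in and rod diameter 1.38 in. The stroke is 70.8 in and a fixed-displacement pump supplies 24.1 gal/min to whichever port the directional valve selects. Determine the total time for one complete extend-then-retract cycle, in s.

Cap-side area A_cap = π/4 × (2.98 in)² = 6.975 in^2
Rod-side annular area A_ann = π/4 × (2.98² − 1.38²) = 5.479 in^2
t_ext = A_cap·L/Q = 5.322 s
t_ret = A_ann·L/Q = 4.181 s
t_cycle = t_ext + t_ret

t ≈ 9.50 s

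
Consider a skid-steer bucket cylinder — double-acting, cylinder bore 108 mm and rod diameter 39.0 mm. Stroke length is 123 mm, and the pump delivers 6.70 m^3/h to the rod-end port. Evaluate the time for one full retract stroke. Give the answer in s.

Rod-side annular area A_ann = π/4 × (108² − 39.0²) = 7966 mm^2
Swept volume V = A × L; t = V / Q = A·L / Q

t ≈ 0.526 s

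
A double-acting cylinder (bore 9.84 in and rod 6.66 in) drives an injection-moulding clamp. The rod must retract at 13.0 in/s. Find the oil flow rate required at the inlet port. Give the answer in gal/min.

Rod-side annular area A_ann = π/4 × (9.84² − 6.66²) = 41.21 in^2
Q = A × v

Q ≈ 139 gal/min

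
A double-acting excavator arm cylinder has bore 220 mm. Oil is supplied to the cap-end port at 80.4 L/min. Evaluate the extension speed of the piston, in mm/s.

Cap-side area A_cap = π/4 × (220 mm)² = 38010 mm^2
v = Q / A

v ≈ 35.3 mm/s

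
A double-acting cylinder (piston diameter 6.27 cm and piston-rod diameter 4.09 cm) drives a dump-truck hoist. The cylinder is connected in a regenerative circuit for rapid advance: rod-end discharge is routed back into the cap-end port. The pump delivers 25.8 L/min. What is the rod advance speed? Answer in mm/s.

v ≈ 327 mm/s

In regeneration the rod-end outflow joins the pump flow into the cap end, so the net volume the pump must supply per unit advance equals the rod cross-section area.
Rod cross-section A_rod = π/4 × (4.09 cm)² = 13.14 cm^2
v = Q_pump / A_rod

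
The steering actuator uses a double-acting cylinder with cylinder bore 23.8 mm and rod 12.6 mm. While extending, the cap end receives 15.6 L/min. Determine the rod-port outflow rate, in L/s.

Cap-side area A_cap = π/4 × (23.8 mm)² = 444.9 mm^2
Rod-side annular area A_ann = π/4 × (23.8² − 12.6²) = 320.2 mm^2
Piston speed v = Q_in/A_cap; rod-end outflow Q_out = v × A_ann = Q_in × A_ann/A_cap.

Q_out ≈ 0.187 L/s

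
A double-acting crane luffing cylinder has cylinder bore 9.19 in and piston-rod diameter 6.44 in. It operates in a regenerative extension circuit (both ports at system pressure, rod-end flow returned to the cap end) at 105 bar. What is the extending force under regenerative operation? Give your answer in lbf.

With equal pressure on both faces, forces on the annular region cancel; the net push is pressure × rod cross-section.
Rod cross-section A_rod = π/4 × (6.44 in)² = 32.57 in^2
F = P × A_rod

F ≈ 49600 lbf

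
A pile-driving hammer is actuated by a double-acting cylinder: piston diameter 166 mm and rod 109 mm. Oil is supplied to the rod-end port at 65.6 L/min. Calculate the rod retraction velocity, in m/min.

Rod-side annular area A_ann = π/4 × (166² − 109²) = 12310 mm^2
Flow into the rod-end port fills the annular volume.
v = Q / A

v ≈ 5.33 m/min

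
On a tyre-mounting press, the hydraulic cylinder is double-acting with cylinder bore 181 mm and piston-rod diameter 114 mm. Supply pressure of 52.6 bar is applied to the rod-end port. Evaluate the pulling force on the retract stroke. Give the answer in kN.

Rod-side annular area A_ann = π/4 × (181² − 114²) = 15520 mm^2
On retraction the pressure acts on the annular area (bore minus rod).
F = P × A_ann

F ≈ 81.7 kN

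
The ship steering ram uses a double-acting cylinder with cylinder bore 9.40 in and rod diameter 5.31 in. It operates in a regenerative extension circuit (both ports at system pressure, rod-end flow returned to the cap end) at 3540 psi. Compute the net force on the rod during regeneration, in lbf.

With equal pressure on both faces, forces on the annular region cancel; the net push is pressure × rod cross-section.
Rod cross-section A_rod = π/4 × (5.31 in)² = 22.15 in^2
F = P × A_rod

F ≈ 78400 lbf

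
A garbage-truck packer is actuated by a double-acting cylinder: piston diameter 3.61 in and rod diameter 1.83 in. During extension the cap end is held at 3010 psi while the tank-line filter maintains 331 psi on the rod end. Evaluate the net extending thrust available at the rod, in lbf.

Cap-side area A_cap = π/4 × (3.61 in)² = 10.24 in^2
Rod-side annular area A_ann = π/4 × (3.61² − 1.83²) = 7.605 in^2
Net thrust = P_cap·A_cap − P_rod·A_ann = 30810 lbf − 2517 lbf

F ≈ 28300 lbf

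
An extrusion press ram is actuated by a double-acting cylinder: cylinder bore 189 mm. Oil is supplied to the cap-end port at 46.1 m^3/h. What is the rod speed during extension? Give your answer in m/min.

v ≈ 27.4 m/min

Cap-side area A_cap = π/4 × (189 mm)² = 28060 mm^2
v = Q / A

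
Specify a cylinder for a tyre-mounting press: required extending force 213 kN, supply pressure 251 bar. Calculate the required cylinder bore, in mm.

Extension force acts on the full piston face: F = P × (π/4)D².
D = √(4F / (πP)) = √(4 × 213 kN / (π × 251 bar))

D ≈ 104 mm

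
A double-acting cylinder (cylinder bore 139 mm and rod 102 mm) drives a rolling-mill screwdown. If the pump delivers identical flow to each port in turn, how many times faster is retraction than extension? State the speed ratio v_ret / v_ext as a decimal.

Cap-side area A_cap = π/4 × (139 mm)² = 15170 mm^2
Rod-side annular area A_ann = π/4 × (139² − 102²) = 7003 mm^2
For equal Q, v ∝ 1/A, so v_ret/v_ext = A_cap/A_ann.

v_ret/v_ext ≈ 2.17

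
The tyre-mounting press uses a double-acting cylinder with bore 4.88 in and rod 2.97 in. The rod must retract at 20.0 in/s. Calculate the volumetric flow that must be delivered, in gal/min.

Rod-side annular area A_ann = π/4 × (4.88² − 2.97²) = 11.78 in^2
Q = A × v

Q ≈ 61.2 gal/min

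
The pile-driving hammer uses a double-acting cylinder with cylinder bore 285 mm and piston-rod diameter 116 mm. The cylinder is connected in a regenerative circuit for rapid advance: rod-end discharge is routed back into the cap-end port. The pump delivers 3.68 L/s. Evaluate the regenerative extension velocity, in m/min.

In regeneration the rod-end outflow joins the pump flow into the cap end, so the net volume the pump must supply per unit advance equals the rod cross-section area.
Rod cross-section A_rod = π/4 × (116 mm)² = 10570 mm^2
v = Q_pump / A_rod

v ≈ 20.9 m/min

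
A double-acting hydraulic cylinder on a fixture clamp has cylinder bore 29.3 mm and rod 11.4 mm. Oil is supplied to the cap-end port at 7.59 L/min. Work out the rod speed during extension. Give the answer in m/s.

Cap-side area A_cap = π/4 × (29.3 mm)² = 674.3 mm^2
v = Q / A

v ≈ 0.188 m/s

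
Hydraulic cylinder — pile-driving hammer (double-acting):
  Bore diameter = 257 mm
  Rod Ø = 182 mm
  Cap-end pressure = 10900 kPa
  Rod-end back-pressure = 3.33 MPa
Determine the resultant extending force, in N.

Cap-side area A_cap = π/4 × (257 mm)² = 51870 mm^2
Rod-side annular area A_ann = π/4 × (257² − 182²) = 25860 mm^2
Net thrust = P_cap·A_cap − P_rod·A_ann = 5.654e5 N − 86110 N

F ≈ 4.79e5 N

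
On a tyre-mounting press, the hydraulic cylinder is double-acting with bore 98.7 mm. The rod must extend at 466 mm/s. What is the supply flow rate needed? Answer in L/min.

Q ≈ 214 L/min

Cap-side area A_cap = π/4 × (98.7 mm)² = 7651 mm^2
Q = A × v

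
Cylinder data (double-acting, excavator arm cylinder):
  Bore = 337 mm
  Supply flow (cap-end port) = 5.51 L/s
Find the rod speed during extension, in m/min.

v ≈ 3.71 m/min

Cap-side area A_cap = π/4 × (337 mm)² = 89200 mm^2
v = Q / A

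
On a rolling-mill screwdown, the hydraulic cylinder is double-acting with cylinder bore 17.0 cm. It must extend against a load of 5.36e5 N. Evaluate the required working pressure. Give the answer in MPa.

Cap-side area A_cap = π/4 × (17.0 cm)² = 227.0 cm^2
P = F / A = 5.36e5 N / A

P ≈ 23.6 MPa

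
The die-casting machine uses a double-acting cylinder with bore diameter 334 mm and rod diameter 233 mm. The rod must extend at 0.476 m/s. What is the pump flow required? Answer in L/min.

Cap-side area A_cap = π/4 × (334 mm)² = 87620 mm^2
Q = A × v

Q ≈ 2500 L/min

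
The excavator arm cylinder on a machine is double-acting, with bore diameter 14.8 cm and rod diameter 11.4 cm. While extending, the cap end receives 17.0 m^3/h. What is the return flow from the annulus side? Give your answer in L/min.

Cap-side area A_cap = π/4 × (14.8 cm)² = 172.0 cm^2
Rod-side annular area A_ann = π/4 × (14.8² − 11.4²) = 69.96 cm^2
Piston speed v = Q_in/A_cap; rod-end outflow Q_out = v × A_ann = Q_in × A_ann/A_cap.

Q_out ≈ 115 L/min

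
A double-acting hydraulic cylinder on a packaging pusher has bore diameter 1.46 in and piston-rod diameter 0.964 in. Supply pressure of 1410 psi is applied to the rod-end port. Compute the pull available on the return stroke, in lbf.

Rod-side annular area A_ann = π/4 × (1.46² − 0.964²) = 0.9443 in^2
On retraction the pressure acts on the annular area (bore minus rod).
F = P × A_ann

F ≈ 1330 lbf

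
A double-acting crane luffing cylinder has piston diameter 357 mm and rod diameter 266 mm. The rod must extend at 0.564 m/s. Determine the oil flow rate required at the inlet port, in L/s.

Q ≈ 56.5 L/s

Cap-side area A_cap = π/4 × (357 mm)² = 1.001e5 mm^2
Q = A × v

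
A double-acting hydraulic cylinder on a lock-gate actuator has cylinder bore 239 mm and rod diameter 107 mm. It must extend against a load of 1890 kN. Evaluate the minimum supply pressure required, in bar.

P ≈ 421 bar

Cap-side area A_cap = π/4 × (239 mm)² = 44860 mm^2
P = F / A = 1890 kN / A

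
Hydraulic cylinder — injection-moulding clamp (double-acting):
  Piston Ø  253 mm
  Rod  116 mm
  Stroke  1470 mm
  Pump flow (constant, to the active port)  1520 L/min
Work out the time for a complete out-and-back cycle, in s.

Cap-side area A_cap = π/4 × (253 mm)² = 50270 mm^2
Rod-side annular area A_ann = π/4 × (253² − 116²) = 39700 mm^2
t_ext = A_cap·L/Q = 2.917 s
t_ret = A_ann·L/Q = 2.304 s
t_cycle = t_ext + t_ret

t ≈ 5.22 s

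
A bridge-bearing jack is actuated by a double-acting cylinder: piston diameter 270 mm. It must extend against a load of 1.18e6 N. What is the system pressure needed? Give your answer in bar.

P ≈ 206 bar

Cap-side area A_cap = π/4 × (270 mm)² = 57260 mm^2
P = F / A = 1.18e6 N / A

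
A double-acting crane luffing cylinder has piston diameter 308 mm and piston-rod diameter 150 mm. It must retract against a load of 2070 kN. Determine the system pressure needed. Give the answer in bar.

P ≈ 364 bar

Rod-side annular area A_ann = π/4 × (308² − 150²) = 56830 mm^2
Retraction: pressure acts on the annular area.
P = F / A = 2070 kN / A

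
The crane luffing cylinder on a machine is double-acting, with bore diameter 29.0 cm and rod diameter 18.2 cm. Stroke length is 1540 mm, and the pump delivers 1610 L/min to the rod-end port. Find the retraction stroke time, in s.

t ≈ 2.30 s

Rod-side annular area A_ann = π/4 × (29.0² − 18.2²) = 400.4 cm^2
Swept volume V = A × L; t = V / Q = A·L / Q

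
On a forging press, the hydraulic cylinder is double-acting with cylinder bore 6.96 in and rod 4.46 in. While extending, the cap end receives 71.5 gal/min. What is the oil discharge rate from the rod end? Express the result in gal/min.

Q_out ≈ 42.1 gal/min

Cap-side area A_cap = π/4 × (6.96 in)² = 38.05 in^2
Rod-side annular area A_ann = π/4 × (6.96² − 4.46²) = 22.42 in^2
Piston speed v = Q_in/A_cap; rod-end outflow Q_out = v × A_ann = Q_in × A_ann/A_cap.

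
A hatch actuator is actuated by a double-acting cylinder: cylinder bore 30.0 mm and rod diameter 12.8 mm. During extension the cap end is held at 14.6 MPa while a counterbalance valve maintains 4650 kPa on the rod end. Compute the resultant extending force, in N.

Cap-side area A_cap = π/4 × (30.0 mm)² = 706.9 mm^2
Rod-side annular area A_ann = π/4 × (30.0² − 12.8²) = 578.2 mm^2
Net thrust = P_cap·A_cap − P_rod·A_ann = 10320 N − 2689 N

F ≈ 7630 N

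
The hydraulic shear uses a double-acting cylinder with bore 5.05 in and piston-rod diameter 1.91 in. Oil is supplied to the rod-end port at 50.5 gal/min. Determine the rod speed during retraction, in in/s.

v ≈ 11.3 in/s

Rod-side annular area A_ann = π/4 × (5.05² − 1.91²) = 17.16 in^2
Flow into the rod-end port fills the annular volume.
v = Q / A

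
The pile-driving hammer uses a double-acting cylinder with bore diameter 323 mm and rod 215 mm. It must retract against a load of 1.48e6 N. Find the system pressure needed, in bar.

Rod-side annular area A_ann = π/4 × (323² − 215²) = 45630 mm^2
Retraction: pressure acts on the annular area.
P = F / A = 1.48e6 N / A

P ≈ 324 bar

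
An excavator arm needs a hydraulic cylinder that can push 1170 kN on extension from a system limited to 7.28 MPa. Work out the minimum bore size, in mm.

D ≈ 452 mm

Extension force acts on the full piston face: F = P × (π/4)D².
D = √(4F / (πP)) = √(4 × 1170 kN / (π × 7.28 MPa))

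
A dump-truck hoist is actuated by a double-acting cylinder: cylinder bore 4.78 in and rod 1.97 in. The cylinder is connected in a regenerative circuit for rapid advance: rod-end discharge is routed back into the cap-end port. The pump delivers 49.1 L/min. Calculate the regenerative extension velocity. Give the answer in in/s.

v ≈ 16.4 in/s

In regeneration the rod-end outflow joins the pump flow into the cap end, so the net volume the pump must supply per unit advance equals the rod cross-section area.
Rod cross-section A_rod = π/4 × (1.97 in)² = 3.048 in^2
v = Q_pump / A_rod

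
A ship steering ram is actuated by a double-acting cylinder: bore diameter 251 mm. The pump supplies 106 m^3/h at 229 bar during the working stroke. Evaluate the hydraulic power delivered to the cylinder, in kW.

Hydraulic power = P × Q

W ≈ 674 kW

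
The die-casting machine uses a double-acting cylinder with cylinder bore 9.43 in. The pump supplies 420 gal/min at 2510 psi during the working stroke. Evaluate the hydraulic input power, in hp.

W ≈ 615 hp

Hydraulic power = P × Q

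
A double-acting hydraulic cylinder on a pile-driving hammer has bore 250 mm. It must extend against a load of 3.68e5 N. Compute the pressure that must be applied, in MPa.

P ≈ 7.50 MPa

Cap-side area A_cap = π/4 × (250 mm)² = 49090 mm^2
P = F / A = 3.68e5 N / A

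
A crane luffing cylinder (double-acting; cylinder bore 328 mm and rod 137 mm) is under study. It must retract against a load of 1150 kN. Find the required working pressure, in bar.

Rod-side annular area A_ann = π/4 × (328² − 137²) = 69760 mm^2
Retraction: pressure acts on the annular area.
P = F / A = 1150 kN / A

P ≈ 165 bar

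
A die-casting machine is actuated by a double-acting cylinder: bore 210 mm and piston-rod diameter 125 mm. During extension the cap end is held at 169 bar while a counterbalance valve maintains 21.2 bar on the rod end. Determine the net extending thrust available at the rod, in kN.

Cap-side area A_cap = π/4 × (210 mm)² = 34640 mm^2
Rod-side annular area A_ann = π/4 × (210² − 125²) = 22360 mm^2
Net thrust = P_cap·A_cap − P_rod·A_ann = 585.3 kN − 47.41 kN

F ≈ 538 kN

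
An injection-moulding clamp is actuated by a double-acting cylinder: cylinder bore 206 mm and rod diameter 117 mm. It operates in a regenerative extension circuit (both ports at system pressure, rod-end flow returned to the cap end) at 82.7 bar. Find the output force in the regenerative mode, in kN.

With equal pressure on both faces, forces on the annular region cancel; the net push is pressure × rod cross-section.
Rod cross-section A_rod = π/4 × (117 mm)² = 10750 mm^2
F = P × A_rod

F ≈ 88.9 kN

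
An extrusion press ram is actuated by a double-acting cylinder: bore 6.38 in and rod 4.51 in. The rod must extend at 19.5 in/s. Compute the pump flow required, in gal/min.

Cap-side area A_cap = π/4 × (6.38 in)² = 31.97 in^2
Q = A × v

Q ≈ 162 gal/min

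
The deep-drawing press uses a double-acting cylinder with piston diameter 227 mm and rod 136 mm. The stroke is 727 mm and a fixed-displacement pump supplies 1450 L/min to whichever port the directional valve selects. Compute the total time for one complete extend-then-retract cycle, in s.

Cap-side area A_cap = π/4 × (227 mm)² = 40470 mm^2
Rod-side annular area A_ann = π/4 × (227² − 136²) = 25940 mm^2
t_ext = A_cap·L/Q = 1.217 s
t_ret = A_ann·L/Q = 0.7805 s
t_cycle = t_ext + t_ret

t ≈ 2.00 s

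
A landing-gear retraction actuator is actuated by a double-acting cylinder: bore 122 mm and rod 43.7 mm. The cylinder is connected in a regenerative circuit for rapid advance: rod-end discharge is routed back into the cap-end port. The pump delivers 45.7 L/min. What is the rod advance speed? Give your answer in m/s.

v ≈ 0.508 m/s

In regeneration the rod-end outflow joins the pump flow into the cap end, so the net volume the pump must supply per unit advance equals the rod cross-section area.
Rod cross-section A_rod = π/4 × (43.7 mm)² = 1500 mm^2
v = Q_pump / A_rod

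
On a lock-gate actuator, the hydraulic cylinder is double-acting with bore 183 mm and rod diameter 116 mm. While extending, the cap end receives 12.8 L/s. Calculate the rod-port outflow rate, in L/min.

Cap-side area A_cap = π/4 × (183 mm)² = 26300 mm^2
Rod-side annular area A_ann = π/4 × (183² − 116²) = 15730 mm^2
Piston speed v = Q_in/A_cap; rod-end outflow Q_out = v × A_ann = Q_in × A_ann/A_cap.

Q_out ≈ 459 L/min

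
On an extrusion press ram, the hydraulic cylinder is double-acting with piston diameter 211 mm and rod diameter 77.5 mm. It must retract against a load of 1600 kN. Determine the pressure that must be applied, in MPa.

Rod-side annular area A_ann = π/4 × (211² − 77.5²) = 30250 mm^2
Retraction: pressure acts on the annular area.
P = F / A = 1600 kN / A

P ≈ 52.9 MPa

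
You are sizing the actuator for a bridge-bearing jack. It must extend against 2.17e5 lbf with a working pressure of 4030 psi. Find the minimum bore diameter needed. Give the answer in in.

Extension force acts on the full piston face: F = P × (π/4)D².
D = √(4F / (πP)) = √(4 × 2.17e5 lbf / (π × 4030 psi))

D ≈ 8.28 in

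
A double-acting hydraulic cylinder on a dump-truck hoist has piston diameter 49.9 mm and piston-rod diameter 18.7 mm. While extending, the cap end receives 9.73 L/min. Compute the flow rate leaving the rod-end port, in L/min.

Cap-side area A_cap = π/4 × (49.9 mm)² = 1956 mm^2
Rod-side annular area A_ann = π/4 × (49.9² − 18.7²) = 1681 mm^2
Piston speed v = Q_in/A_cap; rod-end outflow Q_out = v × A_ann = Q_in × A_ann/A_cap.

Q_out ≈ 8.36 L/min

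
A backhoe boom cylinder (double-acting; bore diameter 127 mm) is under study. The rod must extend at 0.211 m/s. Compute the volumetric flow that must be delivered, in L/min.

Q ≈ 160 L/min

Cap-side area A_cap = π/4 × (127 mm)² = 12670 mm^2
Q = A × v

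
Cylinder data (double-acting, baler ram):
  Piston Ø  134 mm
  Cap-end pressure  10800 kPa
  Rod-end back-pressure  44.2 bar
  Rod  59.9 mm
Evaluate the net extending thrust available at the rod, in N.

Cap-side area A_cap = π/4 × (134 mm)² = 14100 mm^2
Rod-side annular area A_ann = π/4 × (134² − 59.9²) = 11280 mm^2
Net thrust = P_cap·A_cap − P_rod·A_ann = 1.523e5 N − 49880 N

F ≈ 1.02e5 N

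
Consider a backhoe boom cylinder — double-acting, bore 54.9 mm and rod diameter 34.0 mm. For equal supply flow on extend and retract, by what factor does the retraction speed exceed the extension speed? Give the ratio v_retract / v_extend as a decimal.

v_ret/v_ext ≈ 1.62

Cap-side area A_cap = π/4 × (54.9 mm)² = 2367 mm^2
Rod-side annular area A_ann = π/4 × (54.9² − 34.0²) = 1459 mm^2
For equal Q, v ∝ 1/A, so v_ret/v_ext = A_cap/A_ann.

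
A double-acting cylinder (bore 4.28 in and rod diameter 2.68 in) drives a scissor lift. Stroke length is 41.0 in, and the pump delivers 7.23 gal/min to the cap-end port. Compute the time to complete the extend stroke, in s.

t ≈ 21.2 s

Cap-side area A_cap = π/4 × (4.28 in)² = 14.39 in^2
Swept volume V = A × L; t = V / Q = A·L / Q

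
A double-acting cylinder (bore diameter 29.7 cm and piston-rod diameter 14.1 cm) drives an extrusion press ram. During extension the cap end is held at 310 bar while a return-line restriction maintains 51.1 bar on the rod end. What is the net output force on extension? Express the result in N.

Cap-side area A_cap = π/4 × (29.7 cm)² = 692.8 cm^2
Rod-side annular area A_ann = π/4 × (29.7² − 14.1²) = 536.6 cm^2
Net thrust = P_cap·A_cap − P_rod·A_ann = 2.148e6 N − 2.742e5 N

F ≈ 1.87e6 N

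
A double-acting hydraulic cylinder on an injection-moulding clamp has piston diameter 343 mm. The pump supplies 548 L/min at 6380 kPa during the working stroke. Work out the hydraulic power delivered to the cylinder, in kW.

W ≈ 58.3 kW

Hydraulic power = P × Q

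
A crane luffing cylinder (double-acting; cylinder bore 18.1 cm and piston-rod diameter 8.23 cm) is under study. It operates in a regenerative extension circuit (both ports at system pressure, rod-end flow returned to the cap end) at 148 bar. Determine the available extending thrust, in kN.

With equal pressure on both faces, forces on the annular region cancel; the net push is pressure × rod cross-section.
Rod cross-section A_rod = π/4 × (8.23 cm)² = 53.20 cm^2
F = P × A_rod

F ≈ 78.7 kN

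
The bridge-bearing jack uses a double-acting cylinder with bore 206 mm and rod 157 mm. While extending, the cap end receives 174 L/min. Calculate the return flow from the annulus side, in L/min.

Cap-side area A_cap = π/4 × (206 mm)² = 33330 mm^2
Rod-side annular area A_ann = π/4 × (206² − 157²) = 13970 mm^2
Piston speed v = Q_in/A_cap; rod-end outflow Q_out = v × A_ann = Q_in × A_ann/A_cap.

Q_out ≈ 72.9 L/min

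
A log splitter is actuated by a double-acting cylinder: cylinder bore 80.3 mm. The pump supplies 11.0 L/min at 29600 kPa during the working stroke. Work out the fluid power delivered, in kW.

W ≈ 5.43 kW

Hydraulic power = P × Q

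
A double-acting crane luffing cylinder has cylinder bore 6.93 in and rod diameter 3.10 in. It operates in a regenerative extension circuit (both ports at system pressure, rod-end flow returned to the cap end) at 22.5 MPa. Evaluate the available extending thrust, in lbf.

F ≈ 24600 lbf

With equal pressure on both faces, forces on the annular region cancel; the net push is pressure × rod cross-section.
Rod cross-section A_rod = π/4 × (3.10 in)² = 7.548 in^2
F = P × A_rod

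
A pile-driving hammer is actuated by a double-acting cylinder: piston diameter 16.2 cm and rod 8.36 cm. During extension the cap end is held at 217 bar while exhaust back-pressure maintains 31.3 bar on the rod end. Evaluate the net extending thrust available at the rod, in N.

Cap-side area A_cap = π/4 × (16.2 cm)² = 206.1 cm^2
Rod-side annular area A_ann = π/4 × (16.2² − 8.36²) = 151.2 cm^2
Net thrust = P_cap·A_cap − P_rod·A_ann = 4.473e5 N − 47330 N

F ≈ 4.00e5 N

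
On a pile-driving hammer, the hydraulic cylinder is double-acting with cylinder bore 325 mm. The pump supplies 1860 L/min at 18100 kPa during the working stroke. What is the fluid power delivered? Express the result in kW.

Hydraulic power = P × Q

W ≈ 561 kW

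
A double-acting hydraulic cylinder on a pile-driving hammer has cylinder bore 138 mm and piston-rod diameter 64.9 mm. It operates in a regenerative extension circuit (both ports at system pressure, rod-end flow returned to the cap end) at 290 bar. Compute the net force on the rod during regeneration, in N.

With equal pressure on both faces, forces on the annular region cancel; the net push is pressure × rod cross-section.
Rod cross-section A_rod = π/4 × (64.9 mm)² = 3308 mm^2
F = P × A_rod

F ≈ 95900 N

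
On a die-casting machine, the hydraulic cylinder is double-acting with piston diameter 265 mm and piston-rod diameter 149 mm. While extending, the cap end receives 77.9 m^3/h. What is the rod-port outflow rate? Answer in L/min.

Cap-side area A_cap = π/4 × (265 mm)² = 55150 mm^2
Rod-side annular area A_ann = π/4 × (265² − 149²) = 37720 mm^2
Piston speed v = Q_in/A_cap; rod-end outflow Q_out = v × A_ann = Q_in × A_ann/A_cap.

Q_out ≈ 888 L/min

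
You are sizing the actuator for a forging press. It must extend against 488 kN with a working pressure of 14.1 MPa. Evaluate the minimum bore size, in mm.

Extension force acts on the full piston face: F = P × (π/4)D².
D = √(4F / (πP)) = √(4 × 488 kN / (π × 14.1 MPa))

D ≈ 210 mm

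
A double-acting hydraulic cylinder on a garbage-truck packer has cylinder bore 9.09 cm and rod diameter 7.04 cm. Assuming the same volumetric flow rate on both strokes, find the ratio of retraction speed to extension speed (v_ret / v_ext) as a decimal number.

v_ret/v_ext ≈ 2.50

Cap-side area A_cap = π/4 × (9.09 cm)² = 64.90 cm^2
Rod-side annular area A_ann = π/4 × (9.09² − 7.04²) = 25.97 cm^2
For equal Q, v ∝ 1/A, so v_ret/v_ext = A_cap/A_ann.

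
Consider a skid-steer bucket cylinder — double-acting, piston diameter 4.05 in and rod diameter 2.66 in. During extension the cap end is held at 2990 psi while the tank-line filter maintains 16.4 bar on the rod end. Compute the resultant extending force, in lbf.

F ≈ 36800 lbf

Cap-side area A_cap = π/4 × (4.05 in)² = 12.88 in^2
Rod-side annular area A_ann = π/4 × (4.05² − 2.66²) = 7.325 in^2
Net thrust = P_cap·A_cap − P_rod·A_ann = 38520 lbf − 1742 lbf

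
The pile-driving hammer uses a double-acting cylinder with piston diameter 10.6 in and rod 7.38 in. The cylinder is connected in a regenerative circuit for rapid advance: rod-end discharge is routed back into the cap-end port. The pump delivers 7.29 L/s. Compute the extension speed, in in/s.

In regeneration the rod-end outflow joins the pump flow into the cap end, so the net volume the pump must supply per unit advance equals the rod cross-section area.
Rod cross-section A_rod = π/4 × (7.38 in)² = 42.78 in^2
v = Q_pump / A_rod

v ≈ 10.4 in/s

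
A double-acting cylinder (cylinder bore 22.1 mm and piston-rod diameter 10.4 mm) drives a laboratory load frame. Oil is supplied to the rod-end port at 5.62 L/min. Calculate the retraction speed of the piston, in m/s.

Rod-side annular area A_ann = π/4 × (22.1² − 10.4²) = 298.6 mm^2
Flow into the rod-end port fills the annular volume.
v = Q / A

v ≈ 0.314 m/s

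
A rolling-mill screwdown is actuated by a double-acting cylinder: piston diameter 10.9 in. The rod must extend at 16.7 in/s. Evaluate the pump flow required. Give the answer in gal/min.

Q ≈ 405 gal/min

Cap-side area A_cap = π/4 × (10.9 in)² = 93.31 in^2
Q = A × v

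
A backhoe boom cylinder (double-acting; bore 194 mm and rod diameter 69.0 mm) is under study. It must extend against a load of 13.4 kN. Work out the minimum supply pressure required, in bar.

Cap-side area A_cap = π/4 × (194 mm)² = 29560 mm^2
P = F / A = 13.4 kN / A

P ≈ 4.53 bar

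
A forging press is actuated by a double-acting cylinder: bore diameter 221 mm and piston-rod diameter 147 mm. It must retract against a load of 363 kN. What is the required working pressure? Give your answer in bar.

P ≈ 170 bar

Rod-side annular area A_ann = π/4 × (221² − 147²) = 21390 mm^2
Retraction: pressure acts on the annular area.
P = F / A = 363 kN / A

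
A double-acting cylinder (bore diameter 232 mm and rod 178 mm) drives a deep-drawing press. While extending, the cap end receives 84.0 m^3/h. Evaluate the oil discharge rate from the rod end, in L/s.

Q_out ≈ 9.60 L/s

Cap-side area A_cap = π/4 × (232 mm)² = 42270 mm^2
Rod-side annular area A_ann = π/4 × (232² − 178²) = 17390 mm^2
Piston speed v = Q_in/A_cap; rod-end outflow Q_out = v × A_ann = Q_in × A_ann/A_cap.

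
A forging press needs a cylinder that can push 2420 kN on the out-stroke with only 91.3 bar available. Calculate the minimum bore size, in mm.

D ≈ 581 mm

Extension force acts on the full piston face: F = P × (π/4)D².
D = √(4F / (πP)) = √(4 × 2420 kN / (π × 91.3 bar))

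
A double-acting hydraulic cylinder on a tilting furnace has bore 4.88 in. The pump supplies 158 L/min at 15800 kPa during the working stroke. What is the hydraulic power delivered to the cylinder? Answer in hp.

Hydraulic power = P × Q

W ≈ 55.8 hp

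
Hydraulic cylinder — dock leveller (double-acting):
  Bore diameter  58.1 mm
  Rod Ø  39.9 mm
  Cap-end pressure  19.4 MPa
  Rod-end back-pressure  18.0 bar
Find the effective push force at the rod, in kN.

Cap-side area A_cap = π/4 × (58.1 mm)² = 2651 mm^2
Rod-side annular area A_ann = π/4 × (58.1² − 39.9²) = 1401 mm^2
Net thrust = P_cap·A_cap − P_rod·A_ann = 51.43 kN − 2.522 kN

F ≈ 48.9 kN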